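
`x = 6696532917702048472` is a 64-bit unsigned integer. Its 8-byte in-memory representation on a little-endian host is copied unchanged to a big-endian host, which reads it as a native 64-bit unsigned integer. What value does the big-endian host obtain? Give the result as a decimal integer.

6696532917702048472 in 64-bit hexadecimal is 0x5CEEDD357A573AD8.
Stored little-endian, the bytes at ascending addresses are D8 3A 57 7A 35 DD EE 5C.
Read back as big-endian, the last byte is least significant, giving 0xD83A577A35DDEE5C.
0xD83A577A35DDEE5C = 15580862043243015772.

15580862043243015772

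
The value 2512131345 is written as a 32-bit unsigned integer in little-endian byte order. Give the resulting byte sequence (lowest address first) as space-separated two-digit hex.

11 15 BC 95

2512131345 in hexadecimal, padded to 32 bits, is 0x95BC1511.
Split into bytes (most-significant first): 95 BC 15 11.
Little-endian: lowest address holds the least-significant byte.
So at ascending addresses the bytes are 11 15 BC 95.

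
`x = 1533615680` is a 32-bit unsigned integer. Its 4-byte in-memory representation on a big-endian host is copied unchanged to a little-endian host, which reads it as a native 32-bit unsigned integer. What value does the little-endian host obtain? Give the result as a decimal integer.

1075734875

1533615680 in 32-bit hexadecimal is 0x5B691E40.
Stored big-endian, the bytes at ascending addresses are 5B 69 1E 40.
Read back as little-endian, the first byte is least significant, giving 0x401E695B.
0x401E695B = 1075734875.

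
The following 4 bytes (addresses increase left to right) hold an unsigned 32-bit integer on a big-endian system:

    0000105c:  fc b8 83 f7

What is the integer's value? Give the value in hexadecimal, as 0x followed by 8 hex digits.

0xFCB883F7

Big-endian: lowest address holds the most-significant byte.
The bytes are already most-significant first: 0xFCB883F7.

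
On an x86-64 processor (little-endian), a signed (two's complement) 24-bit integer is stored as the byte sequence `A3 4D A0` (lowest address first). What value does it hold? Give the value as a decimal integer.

-6271581

Little-endian stores the least-significant byte at the lowest address.
Reassemble most-significant byte first: A0 4D A3 → 0xA04DA3.
Top bit is set, so as a signed 24-bit value this is 0xA04DA3 − 2^24 = -6271581.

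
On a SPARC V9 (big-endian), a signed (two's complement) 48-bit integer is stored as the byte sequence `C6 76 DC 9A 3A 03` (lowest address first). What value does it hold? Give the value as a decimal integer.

Big-endian stores the most-significant byte at the lowest address.
The bytes are already most-significant first: 0xC676DC9A3A03.
Top bit is set, so as a signed 48-bit value this is 0xC676DC9A3A03 − 2^48 = -63261167175165.

-63261167175165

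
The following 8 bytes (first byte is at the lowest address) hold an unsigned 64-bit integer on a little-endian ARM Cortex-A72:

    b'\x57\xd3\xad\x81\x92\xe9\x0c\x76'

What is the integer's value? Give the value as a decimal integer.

In little-endian order the low byte comes first in memory.
Reassemble most-significant byte first: 76 0C E9 92 81 AD D3 57 → 0x760CE99281ADD357.
0x760CE99281ADD357 = 8506430611646174039.

8506430611646174039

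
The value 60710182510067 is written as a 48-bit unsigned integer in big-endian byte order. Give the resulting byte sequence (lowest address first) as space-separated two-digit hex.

37 37 30 DC DD F3

60710182510067 in hexadecimal, padded to 48 bits, is 0x373730DCDDF3.
Split into bytes (most-significant first): 37 37 30 DC DD F3.
Big-endian stores the most-significant byte at the lowest address.
So the memory order matches the most-significant-first order: 37 37 30 DC DD F3.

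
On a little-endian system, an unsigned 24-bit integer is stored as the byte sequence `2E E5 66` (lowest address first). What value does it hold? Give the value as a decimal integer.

In little-endian order the low byte comes first in memory.
Reassemble most-significant byte first: 66 E5 2E → 0x66E52E.
0x66E52E = 6743342.

6743342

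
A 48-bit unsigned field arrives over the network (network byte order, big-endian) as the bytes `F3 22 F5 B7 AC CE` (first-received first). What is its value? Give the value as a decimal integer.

In big-endian order the high byte comes first in memory.
The bytes are already most-significant first: 0xF322F5B7ACCE.
0xF322F5B7ACCE = 267331476892878.

267331476892878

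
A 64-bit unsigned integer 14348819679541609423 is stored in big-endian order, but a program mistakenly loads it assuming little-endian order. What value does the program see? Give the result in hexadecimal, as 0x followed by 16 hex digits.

0xCF4336A9793F21C7

14348819679541609423 in 64-bit hexadecimal is 0xC7213F79A93643CF.
Stored big-endian, the bytes at ascending addresses are C7 21 3F 79 A9 36 43 CF.
Read back as little-endian, the first byte is least significant, giving 0xCF4336A9793F21C7.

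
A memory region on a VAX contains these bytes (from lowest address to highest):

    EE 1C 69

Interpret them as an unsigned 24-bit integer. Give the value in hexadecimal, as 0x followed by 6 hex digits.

0x691CEE

Little-endian stores the least-significant byte at the lowest address.
Reassemble most-significant byte first: 69 1C EE → 0x691CEE.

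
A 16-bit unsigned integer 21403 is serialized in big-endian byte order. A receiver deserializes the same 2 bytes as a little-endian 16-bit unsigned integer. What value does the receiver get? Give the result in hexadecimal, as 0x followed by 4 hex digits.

0x9B53

21403 in 16-bit hexadecimal is 0x539B.
Stored big-endian, the bytes at ascending addresses are 53 9B.
Read back as little-endian, the first byte is least significant, giving 0x9B53.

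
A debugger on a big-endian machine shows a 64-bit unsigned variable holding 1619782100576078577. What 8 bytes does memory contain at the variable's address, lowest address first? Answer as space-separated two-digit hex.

16 7A 9F 3D 0E 5F 8A F1

1619782100576078577 in hexadecimal, padded to 64 bits, is 0x167A9F3D0E5F8AF1.
Split into bytes (most-significant first): 16 7A 9F 3D 0E 5F 8A F1.
Big-endian stores the most-significant byte at the lowest address.
So the memory order matches the most-significant-first order: 16 7A 9F 3D 0E 5F 8A F1.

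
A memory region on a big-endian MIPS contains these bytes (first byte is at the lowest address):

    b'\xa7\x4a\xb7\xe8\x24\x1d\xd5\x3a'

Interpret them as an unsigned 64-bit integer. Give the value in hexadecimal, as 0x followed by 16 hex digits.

0xA74AB7E8241DD53A

In big-endian order the high byte comes first in memory.
The bytes are already most-significant first: 0xA74AB7E8241DD53A.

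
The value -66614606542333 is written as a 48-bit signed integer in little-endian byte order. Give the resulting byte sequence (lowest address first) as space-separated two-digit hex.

03 4A 0A 14 6A C3

Two's complement of -66614606542333 in 48 bits: 66614606542333 = 0x3C95EBF5B5FD; invert → 0xC36A140A4A02; add 1 → 0xC36A140A4A03.
Split into bytes (most-significant first): C3 6A 14 0A 4A 03.
Little-endian stores the least-significant byte at the lowest address.
So at ascending addresses the bytes are 03 4A 0A 14 6A C3.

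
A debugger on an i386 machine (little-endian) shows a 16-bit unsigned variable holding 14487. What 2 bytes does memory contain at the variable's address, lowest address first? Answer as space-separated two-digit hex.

14487 in hexadecimal, padded to 16 bits, is 0x3897.
Split into bytes (most-significant first): 38 97.
Little-endian: lowest address holds the least-significant byte.
So at ascending addresses the bytes are 97 38.

97 38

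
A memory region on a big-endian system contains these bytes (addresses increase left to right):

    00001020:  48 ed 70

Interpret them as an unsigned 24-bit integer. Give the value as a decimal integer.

In big-endian order the high byte comes first in memory.
The bytes are already most-significant first: 0x48ED70.
0x48ED70 = 4779376.

4779376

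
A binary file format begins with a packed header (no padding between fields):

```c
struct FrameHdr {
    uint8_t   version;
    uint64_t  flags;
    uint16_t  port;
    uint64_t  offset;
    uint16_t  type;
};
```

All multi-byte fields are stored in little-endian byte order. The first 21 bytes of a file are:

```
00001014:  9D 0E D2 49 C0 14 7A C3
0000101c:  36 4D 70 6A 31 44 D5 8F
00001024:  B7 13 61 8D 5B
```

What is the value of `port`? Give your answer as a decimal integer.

28749

`port` follows `version` (1 B), `flags` (8 B), so it starts at offset 1 + 8 = 9 and occupies 2 bytes.
Bytes at offsets 9..10: 4D 70.
In little-endian order the low byte comes first in memory.
Reassemble most-significant byte first: 70 4D → 0x704D.
0x704D = 28749.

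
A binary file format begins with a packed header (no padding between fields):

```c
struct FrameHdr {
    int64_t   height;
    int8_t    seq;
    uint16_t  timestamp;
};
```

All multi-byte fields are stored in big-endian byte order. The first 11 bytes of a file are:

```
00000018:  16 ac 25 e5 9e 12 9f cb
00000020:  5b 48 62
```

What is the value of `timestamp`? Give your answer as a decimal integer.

`timestamp` follows `height` (8 B), `seq` (1 B), so it starts at offset 8 + 1 = 9 and occupies 2 bytes.
Bytes at offsets 9..10: 48 62.
In big-endian order the high byte comes first in memory.
The bytes are already most-significant first: 0x4862.
0x4862 = 18530.

18530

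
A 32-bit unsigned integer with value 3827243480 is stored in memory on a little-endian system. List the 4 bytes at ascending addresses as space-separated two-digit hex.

D8 19 1F E4

3827243480 in hexadecimal, padded to 32 bits, is 0xE41F19D8.
Split into bytes (most-significant first): E4 1F 19 D8.
In little-endian order the low byte comes first in memory.
So at ascending addresses the bytes are D8 19 1F E4.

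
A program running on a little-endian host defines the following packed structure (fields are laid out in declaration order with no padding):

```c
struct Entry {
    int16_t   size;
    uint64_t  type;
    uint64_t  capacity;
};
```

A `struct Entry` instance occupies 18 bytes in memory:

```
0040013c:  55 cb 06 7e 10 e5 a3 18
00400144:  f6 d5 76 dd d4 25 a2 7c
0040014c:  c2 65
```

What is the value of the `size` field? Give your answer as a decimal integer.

`size` is the first field, at byte offset 0, occupying 2 bytes.
Bytes at offsets 0..1: 55 CB.
In little-endian order the low byte comes first in memory.
Reassemble most-significant byte first: CB 55 → 0xCB55.
Top bit is set, so as a signed 16-bit value this is 0xCB55 − 2^16 = -13483.

-13483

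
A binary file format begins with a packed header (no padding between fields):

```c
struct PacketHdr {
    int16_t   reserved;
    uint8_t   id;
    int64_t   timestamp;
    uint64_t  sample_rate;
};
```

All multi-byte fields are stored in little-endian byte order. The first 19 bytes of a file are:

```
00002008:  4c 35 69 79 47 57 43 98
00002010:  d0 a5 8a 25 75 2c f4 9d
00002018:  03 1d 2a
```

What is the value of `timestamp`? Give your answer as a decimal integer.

-8456123372934838407

`timestamp` follows `reserved` (2 B), `id` (1 B), so it starts at offset 2 + 1 = 3 and occupies 8 bytes.
Bytes at offsets 3..10: 79 47 57 43 98 D0 A5 8A.
Little-endian: lowest address holds the least-significant byte.
Reassemble most-significant byte first: 8A A5 D0 98 43 57 47 79 → 0x8AA5D09843574779.
Top bit is set, so as a signed 64-bit value this is 0x8AA5D09843574779 − 2^64 = -8456123372934838407.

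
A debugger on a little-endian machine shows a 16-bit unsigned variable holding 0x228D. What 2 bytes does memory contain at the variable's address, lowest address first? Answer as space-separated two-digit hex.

8D 22

Split into bytes (most-significant first): 22 8D.
In little-endian order the low byte comes first in memory.
So at ascending addresses the bytes are 8D 22.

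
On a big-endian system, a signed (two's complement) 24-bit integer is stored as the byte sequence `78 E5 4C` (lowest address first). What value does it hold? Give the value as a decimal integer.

Big-endian: lowest address holds the most-significant byte.
The bytes are already most-significant first: 0x78E54C.
0x78E54C = 7923020.

7923020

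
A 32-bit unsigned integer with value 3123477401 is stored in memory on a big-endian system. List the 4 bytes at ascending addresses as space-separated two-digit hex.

BA 2C 7B 99

3123477401 in hexadecimal, padded to 32 bits, is 0xBA2C7B99.
Split into bytes (most-significant first): BA 2C 7B 99.
Big-endian: lowest address holds the most-significant byte.
So the memory order matches the most-significant-first order: BA 2C 7B 99.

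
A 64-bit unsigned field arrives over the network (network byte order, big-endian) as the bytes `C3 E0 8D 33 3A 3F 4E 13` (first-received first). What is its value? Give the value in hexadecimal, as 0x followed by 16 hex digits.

Big-endian stores the most-significant byte at the lowest address.
The bytes are already most-significant first: 0xC3E08D333A3F4E13.

0xC3E08D333A3F4E13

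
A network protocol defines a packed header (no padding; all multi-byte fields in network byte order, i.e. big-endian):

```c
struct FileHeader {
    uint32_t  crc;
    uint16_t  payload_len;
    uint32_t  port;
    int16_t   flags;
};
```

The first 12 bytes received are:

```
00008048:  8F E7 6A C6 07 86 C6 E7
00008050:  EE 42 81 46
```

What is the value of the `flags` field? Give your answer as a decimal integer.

`flags` follows `crc` (4 B), `payload_len` (2 B), `port` (4 B), so it starts at offset 4 + 2 + 4 = 10 and occupies 2 bytes.
Bytes at offsets 10..11: 81 46.
In big-endian order the high byte comes first in memory.
The bytes are already most-significant first: 0x8146.
Top bit is set, so as a signed 16-bit value this is 0x8146 − 2^16 = -32442.

-32442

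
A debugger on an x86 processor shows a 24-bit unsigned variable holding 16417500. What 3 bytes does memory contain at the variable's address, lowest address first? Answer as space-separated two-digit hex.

DC 82 FA

16417500 in hexadecimal, padded to 24 bits, is 0xFA82DC.
Split into bytes (most-significant first): FA 82 DC.
Little-endian: lowest address holds the least-significant byte.
So at ascending addresses the bytes are DC 82 FA.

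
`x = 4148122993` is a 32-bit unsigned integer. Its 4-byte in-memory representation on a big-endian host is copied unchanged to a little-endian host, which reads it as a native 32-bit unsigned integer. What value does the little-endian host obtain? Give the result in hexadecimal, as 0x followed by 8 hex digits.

0x71553FF7

4148122993 in 32-bit hexadecimal is 0xF73F5571.
Stored big-endian, the bytes at ascending addresses are F7 3F 55 71.
Read back as little-endian, the first byte is least significant, giving 0x71553FF7.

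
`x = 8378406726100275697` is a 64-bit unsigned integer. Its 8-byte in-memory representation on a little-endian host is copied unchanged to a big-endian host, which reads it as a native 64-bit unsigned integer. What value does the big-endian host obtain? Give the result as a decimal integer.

17388947730362287732

8378406726100275697 in 64-bit hexadecimal is 0x74461486D4F351F1.
Stored little-endian, the bytes at ascending addresses are F1 51 F3 D4 86 14 46 74.
Read back as big-endian, the last byte is least significant, giving 0xF151F3D486144674.
0xF151F3D486144674 = 17388947730362287732.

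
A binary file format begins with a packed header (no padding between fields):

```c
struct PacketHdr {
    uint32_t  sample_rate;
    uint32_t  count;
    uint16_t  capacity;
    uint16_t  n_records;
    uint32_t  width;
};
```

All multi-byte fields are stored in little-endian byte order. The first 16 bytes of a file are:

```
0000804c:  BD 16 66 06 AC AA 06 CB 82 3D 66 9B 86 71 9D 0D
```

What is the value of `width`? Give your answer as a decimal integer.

228422022

`width` follows `sample_rate` (4 B), `count` (4 B), `capacity` (2 B), `n_records` (2 B), so it starts at offset 4 + 4 + 2 + 2 = 12 and occupies 4 bytes.
Bytes at offsets 12..15: 86 71 9D 0D.
Little-endian stores the least-significant byte at the lowest address.
Reassemble most-significant byte first: 0D 9D 71 86 → 0x0D9D7186.
0x0D9D7186 = 228422022.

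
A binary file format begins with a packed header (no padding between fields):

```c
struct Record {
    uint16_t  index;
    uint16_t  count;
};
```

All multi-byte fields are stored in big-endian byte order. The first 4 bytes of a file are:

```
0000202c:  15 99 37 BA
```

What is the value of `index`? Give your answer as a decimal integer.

5529

`index` is the first field, at byte offset 0, occupying 2 bytes.
Bytes at offsets 0..1: 15 99.
Big-endian stores the most-significant byte at the lowest address.
The bytes are already most-significant first: 0x1599.
0x1599 = 5529.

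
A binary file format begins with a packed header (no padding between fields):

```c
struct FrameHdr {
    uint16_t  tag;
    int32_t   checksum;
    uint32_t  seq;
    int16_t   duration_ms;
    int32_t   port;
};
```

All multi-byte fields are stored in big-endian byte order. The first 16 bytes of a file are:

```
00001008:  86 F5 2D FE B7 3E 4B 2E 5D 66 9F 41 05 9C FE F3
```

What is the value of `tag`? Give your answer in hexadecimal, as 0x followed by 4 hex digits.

0x86F5

`tag` is the first field, at byte offset 0, occupying 2 bytes.
Bytes at offsets 0..1: 86 F5.
Big-endian stores the most-significant byte at the lowest address.
The bytes are already most-significant first: 0x86F5.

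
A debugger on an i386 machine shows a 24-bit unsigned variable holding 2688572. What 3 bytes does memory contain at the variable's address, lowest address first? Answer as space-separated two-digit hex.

2688572 in hexadecimal, padded to 24 bits, is 0x29063C.
Split into bytes (most-significant first): 29 06 3C.
Little-endian: lowest address holds the least-significant byte.
So at ascending addresses the bytes are 3C 06 29.

3C 06 29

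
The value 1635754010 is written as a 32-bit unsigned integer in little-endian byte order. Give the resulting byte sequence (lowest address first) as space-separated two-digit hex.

1635754010 in hexadecimal, padded to 32 bits, is 0x617FA01A.
Split into bytes (most-significant first): 61 7F A0 1A.
Little-endian: lowest address holds the least-significant byte.
So at ascending addresses the bytes are 1A A0 7F 61.

1A A0 7F 61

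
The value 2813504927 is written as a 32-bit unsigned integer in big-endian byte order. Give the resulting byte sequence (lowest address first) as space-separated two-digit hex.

A7 B2 AD 9F

2813504927 in hexadecimal, padded to 32 bits, is 0xA7B2AD9F.
Split into bytes (most-significant first): A7 B2 AD 9F.
In big-endian order the high byte comes first in memory.
So the memory order matches the most-significant-first order: A7 B2 AD 9F.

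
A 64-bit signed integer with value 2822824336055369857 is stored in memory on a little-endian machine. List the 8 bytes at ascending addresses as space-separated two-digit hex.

81 80 E8 15 C7 AF 2C 27

2822824336055369857 in hexadecimal, padded to 64 bits, is 0x272CAFC715E88081.
Split into bytes (most-significant first): 27 2C AF C7 15 E8 80 81.
In little-endian order the low byte comes first in memory.
So at ascending addresses the bytes are 81 80 E8 15 C7 AF 2C 27.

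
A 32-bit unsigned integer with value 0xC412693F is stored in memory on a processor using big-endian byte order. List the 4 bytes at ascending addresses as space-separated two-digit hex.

C4 12 69 3F

Split into bytes (most-significant first): C4 12 69 3F.
Big-endian: lowest address holds the most-significant byte.
So the memory order matches the most-significant-first order: C4 12 69 3F.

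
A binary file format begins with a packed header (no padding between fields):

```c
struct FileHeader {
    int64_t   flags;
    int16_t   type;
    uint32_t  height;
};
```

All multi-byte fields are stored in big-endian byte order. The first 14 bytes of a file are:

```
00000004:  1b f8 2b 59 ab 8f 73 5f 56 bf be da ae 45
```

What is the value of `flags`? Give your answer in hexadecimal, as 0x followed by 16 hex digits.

0x1BF82B59AB8F735F

`flags` is the first field, at byte offset 0, occupying 8 bytes.
Bytes at offsets 0..7: 1B F8 2B 59 AB 8F 73 5F.
Big-endian: lowest address holds the most-significant byte.
The bytes are already most-significant first: 0x1BF82B59AB8F735F.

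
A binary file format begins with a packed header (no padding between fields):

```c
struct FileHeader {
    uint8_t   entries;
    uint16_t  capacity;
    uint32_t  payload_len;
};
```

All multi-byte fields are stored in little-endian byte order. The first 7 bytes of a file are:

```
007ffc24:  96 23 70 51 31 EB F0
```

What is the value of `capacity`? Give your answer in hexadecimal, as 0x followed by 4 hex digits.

0x7023

`capacity` follows `entries` (1 byte), so it starts at byte offset 1 and occupies 2 bytes.
Bytes at offsets 1..2: 23 70.
Little-endian stores the least-significant byte at the lowest address.
Reassemble most-significant byte first: 70 23 → 0x7023.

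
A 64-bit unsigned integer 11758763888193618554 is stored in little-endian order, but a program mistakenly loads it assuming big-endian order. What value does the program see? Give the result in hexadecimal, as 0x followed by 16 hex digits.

11758763888193618554 in 64-bit hexadecimal is 0xA32F8574A978C27A.
Stored little-endian, the bytes at ascending addresses are 7A C2 78 A9 74 85 2F A3.
Read back as big-endian, the last byte is least significant, giving 0x7AC278A974852FA3.

0x7AC278A974852FA3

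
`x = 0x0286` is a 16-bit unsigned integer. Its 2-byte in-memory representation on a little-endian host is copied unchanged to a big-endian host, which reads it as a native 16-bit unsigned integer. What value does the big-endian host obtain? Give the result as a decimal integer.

Stored little-endian, the bytes at ascending addresses are 86 02.
Read back as big-endian, the last byte is least significant, giving 0x8602.
0x8602 = 34306.

34306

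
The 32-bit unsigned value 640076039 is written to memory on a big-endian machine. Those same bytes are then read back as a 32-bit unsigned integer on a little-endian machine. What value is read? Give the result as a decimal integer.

130623014

640076039 in 32-bit hexadecimal is 0x2626C907.
Stored big-endian, the bytes at ascending addresses are 26 26 C9 07.
Read back as little-endian, the first byte is least significant, giving 0x07C92626.
0x07C92626 = 130623014.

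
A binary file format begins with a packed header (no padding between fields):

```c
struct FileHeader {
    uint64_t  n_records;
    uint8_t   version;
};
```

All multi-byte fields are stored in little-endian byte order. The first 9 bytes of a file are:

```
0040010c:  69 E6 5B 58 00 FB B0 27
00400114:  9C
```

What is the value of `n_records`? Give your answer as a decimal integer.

`n_records` is the first field, at byte offset 0, occupying 8 bytes.
Bytes at offsets 0..7: 69 E6 5B 58 00 FB B0 27.
In little-endian order the low byte comes first in memory.
Reassemble most-significant byte first: 27 B0 FB 00 58 5B E6 69 → 0x27B0FB00585BE669.
0x27B0FB00585BE669 = 2860061742281254505.

2860061742281254505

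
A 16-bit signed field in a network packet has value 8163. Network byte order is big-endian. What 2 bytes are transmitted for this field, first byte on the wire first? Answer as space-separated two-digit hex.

8163 in hexadecimal, padded to 16 bits, is 0x1FE3.
Split into bytes (most-significant first): 1F E3.
Big-endian: lowest address holds the most-significant byte.
So the memory order matches the most-significant-first order: 1F E3.

1F E3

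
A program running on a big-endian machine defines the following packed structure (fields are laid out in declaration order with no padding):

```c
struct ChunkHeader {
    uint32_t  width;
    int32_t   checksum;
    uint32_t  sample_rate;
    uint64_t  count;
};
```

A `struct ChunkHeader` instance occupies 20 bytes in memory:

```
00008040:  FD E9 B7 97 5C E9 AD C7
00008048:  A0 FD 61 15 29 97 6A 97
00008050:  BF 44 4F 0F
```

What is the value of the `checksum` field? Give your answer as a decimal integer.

1558818247

`checksum` follows `width` (4 bytes), so it starts at byte offset 4 and occupies 4 bytes.
Bytes at offsets 4..7: 5C E9 AD C7.
Big-endian stores the most-significant byte at the lowest address.
The bytes are already most-significant first: 0x5CE9ADC7.
0x5CE9ADC7 = 1558818247.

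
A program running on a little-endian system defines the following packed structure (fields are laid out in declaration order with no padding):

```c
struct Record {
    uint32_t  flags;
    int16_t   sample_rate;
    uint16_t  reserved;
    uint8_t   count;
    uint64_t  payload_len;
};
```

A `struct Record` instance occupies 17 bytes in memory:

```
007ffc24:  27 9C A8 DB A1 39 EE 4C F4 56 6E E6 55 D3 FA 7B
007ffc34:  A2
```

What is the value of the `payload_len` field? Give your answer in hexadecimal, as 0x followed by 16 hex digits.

0xA27BFAD355E66E56

`payload_len` follows `flags` (4 B), `sample_rate` (2 B), `reserved` (2 B), `count` (1 B), so it starts at offset 4 + 2 + 2 + 1 = 9 and occupies 8 bytes.
Bytes at offsets 9..16: 56 6E E6 55 D3 FA 7B A2.
In little-endian order the low byte comes first in memory.
Reassemble most-significant byte first: A2 7B FA D3 55 E6 6E 56 → 0xA27BFAD355E66E56.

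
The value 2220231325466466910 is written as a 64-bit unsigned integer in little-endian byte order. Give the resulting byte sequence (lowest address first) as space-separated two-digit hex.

2220231325466466910 in hexadecimal, padded to 64 bits, is 0x1ECFD8A0919F9A5E.
Split into bytes (most-significant first): 1E CF D8 A0 91 9F 9A 5E.
Little-endian stores the least-significant byte at the lowest address.
So at ascending addresses the bytes are 5E 9A 9F 91 A0 D8 CF 1E.

5E 9A 9F 91 A0 D8 CF 1E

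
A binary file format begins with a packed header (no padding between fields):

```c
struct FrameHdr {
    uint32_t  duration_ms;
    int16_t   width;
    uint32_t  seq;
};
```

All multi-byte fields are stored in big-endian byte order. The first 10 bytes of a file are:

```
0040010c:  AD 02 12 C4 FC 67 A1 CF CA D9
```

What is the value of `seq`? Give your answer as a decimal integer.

2714749657

`seq` follows `duration_ms` (4 B), `width` (2 B), so it starts at offset 4 + 2 = 6 and occupies 4 bytes.
Bytes at offsets 6..9: A1 CF CA D9.
In big-endian order the high byte comes first in memory.
The bytes are already most-significant first: 0xA1CFCAD9.
0xA1CFCAD9 = 2714749657.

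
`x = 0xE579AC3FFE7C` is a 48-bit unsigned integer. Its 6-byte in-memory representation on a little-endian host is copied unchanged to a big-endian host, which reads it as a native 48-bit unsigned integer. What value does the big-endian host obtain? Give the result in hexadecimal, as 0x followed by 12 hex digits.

0x7CFE3FAC79E5

Stored little-endian, the bytes at ascending addresses are 7C FE 3F AC 79 E5.
Read back as big-endian, the last byte is least significant, giving 0x7CFE3FAC79E5.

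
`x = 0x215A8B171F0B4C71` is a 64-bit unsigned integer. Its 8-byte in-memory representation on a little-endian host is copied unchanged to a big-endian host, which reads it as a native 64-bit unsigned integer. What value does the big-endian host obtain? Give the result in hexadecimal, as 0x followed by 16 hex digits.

0x714C0B1F178B5A21

Stored little-endian, the bytes at ascending addresses are 71 4C 0B 1F 17 8B 5A 21.
Read back as big-endian, the last byte is least significant, giving 0x714C0B1F178B5A21.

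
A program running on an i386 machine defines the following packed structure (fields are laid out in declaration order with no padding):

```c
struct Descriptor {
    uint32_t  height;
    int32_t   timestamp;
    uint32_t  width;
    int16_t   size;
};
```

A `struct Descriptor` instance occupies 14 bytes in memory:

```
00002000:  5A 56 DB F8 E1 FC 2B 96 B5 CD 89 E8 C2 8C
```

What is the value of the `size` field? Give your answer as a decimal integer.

`size` follows `height` (4 B), `timestamp` (4 B), `width` (4 B), so it starts at offset 4 + 4 + 4 = 12 and occupies 2 bytes.
Bytes at offsets 12..13: C2 8C.
In little-endian order the low byte comes first in memory.
Reassemble most-significant byte first: 8C C2 → 0x8CC2.
Top bit is set, so as a signed 16-bit value this is 0x8CC2 − 2^16 = -29502.

-29502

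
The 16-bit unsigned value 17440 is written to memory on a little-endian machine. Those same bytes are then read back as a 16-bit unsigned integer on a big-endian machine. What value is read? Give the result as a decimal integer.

8260

17440 in 16-bit hexadecimal is 0x4420.
Stored little-endian, the bytes at ascending addresses are 20 44.
Read back as big-endian, the last byte is least significant, giving 0x2044.
0x2044 = 8260.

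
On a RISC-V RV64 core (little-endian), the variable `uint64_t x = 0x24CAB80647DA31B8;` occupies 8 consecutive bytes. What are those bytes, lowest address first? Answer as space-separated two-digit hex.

Split into bytes (most-significant first): 24 CA B8 06 47 DA 31 B8.
Little-endian stores the least-significant byte at the lowest address.
So at ascending addresses the bytes are B8 31 DA 47 06 B8 CA 24.

B8 31 DA 47 06 B8 CA 24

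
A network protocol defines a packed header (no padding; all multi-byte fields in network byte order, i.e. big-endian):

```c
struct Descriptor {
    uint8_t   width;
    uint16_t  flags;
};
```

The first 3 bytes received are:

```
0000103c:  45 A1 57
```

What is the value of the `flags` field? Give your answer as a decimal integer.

41303

`flags` follows `width` (1 byte), so it starts at byte offset 1 and occupies 2 bytes.
Bytes at offsets 1..2: A1 57.
Big-endian: lowest address holds the most-significant byte.
The bytes are already most-significant first: 0xA157.
0xA157 = 41303.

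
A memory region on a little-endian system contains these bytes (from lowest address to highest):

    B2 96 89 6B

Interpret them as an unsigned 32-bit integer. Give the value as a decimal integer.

In little-endian order the low byte comes first in memory.
Reassemble most-significant byte first: 6B 89 96 B2 → 0x6B8996B2.
0x6B8996B2 = 1804179122.

1804179122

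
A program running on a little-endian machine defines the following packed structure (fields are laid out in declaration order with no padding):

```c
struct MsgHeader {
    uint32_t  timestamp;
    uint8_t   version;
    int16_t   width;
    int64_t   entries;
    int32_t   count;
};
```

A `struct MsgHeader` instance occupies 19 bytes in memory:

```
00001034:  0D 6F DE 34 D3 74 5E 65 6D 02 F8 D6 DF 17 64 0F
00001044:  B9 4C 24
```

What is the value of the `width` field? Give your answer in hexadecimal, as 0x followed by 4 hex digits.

`width` follows `timestamp` (4 B), `version` (1 B), so it starts at offset 4 + 1 = 5 and occupies 2 bytes.
Bytes at offsets 5..6: 74 5E.
Little-endian: lowest address holds the least-significant byte.
Reassemble most-significant byte first: 5E 74 → 0x5E74.

0x5E74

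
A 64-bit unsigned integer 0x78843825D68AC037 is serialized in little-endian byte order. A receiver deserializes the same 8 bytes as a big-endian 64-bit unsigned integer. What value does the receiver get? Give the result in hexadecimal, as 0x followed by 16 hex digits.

0x37C08AD625388478

Stored little-endian, the bytes at ascending addresses are 37 C0 8A D6 25 38 84 78.
Read back as big-endian, the last byte is least significant, giving 0x37C08AD625388478.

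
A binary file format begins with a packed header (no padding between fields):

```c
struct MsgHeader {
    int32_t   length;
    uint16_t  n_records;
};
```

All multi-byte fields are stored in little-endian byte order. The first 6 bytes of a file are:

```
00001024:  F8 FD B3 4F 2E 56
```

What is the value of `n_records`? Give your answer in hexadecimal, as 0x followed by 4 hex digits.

`n_records` follows `length` (4 bytes), so it starts at byte offset 4 and occupies 2 bytes.
Bytes at offsets 4..5: 2E 56.
In little-endian order the low byte comes first in memory.
Reassemble most-significant byte first: 56 2E → 0x562E.

0x562E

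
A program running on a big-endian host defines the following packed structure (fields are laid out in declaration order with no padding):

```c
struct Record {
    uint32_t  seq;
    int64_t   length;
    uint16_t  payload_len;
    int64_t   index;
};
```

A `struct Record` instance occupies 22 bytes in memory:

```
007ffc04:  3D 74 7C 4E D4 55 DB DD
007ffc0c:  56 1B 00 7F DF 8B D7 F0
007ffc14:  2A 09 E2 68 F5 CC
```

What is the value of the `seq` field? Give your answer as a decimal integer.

1031044174

`seq` is the first field, at byte offset 0, occupying 4 bytes.
Bytes at offsets 0..3: 3D 74 7C 4E.
In big-endian order the high byte comes first in memory.
The bytes are already most-significant first: 0x3D747C4E.
0x3D747C4E = 1031044174.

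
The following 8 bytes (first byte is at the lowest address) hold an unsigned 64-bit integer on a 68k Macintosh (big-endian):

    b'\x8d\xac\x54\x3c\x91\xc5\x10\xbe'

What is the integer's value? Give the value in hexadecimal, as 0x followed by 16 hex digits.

In big-endian order the high byte comes first in memory.
The bytes are already most-significant first: 0x8DAC543C91C510BE.

0x8DAC543C91C510BE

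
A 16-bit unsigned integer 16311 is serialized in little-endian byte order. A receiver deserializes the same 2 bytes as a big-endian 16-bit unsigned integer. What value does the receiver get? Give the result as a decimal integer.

16311 in 16-bit hexadecimal is 0x3FB7.
Stored little-endian, the bytes at ascending addresses are B7 3F.
Read back as big-endian, the last byte is least significant, giving 0xB73F.
0xB73F = 46911.

46911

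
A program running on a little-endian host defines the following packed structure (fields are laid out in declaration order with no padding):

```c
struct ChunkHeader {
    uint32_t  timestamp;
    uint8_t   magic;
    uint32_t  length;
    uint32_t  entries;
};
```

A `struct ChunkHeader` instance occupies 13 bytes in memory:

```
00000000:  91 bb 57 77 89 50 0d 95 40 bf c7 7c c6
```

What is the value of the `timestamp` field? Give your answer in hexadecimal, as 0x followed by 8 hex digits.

`timestamp` is the first field, at byte offset 0, occupying 4 bytes.
Bytes at offsets 0..3: 91 BB 57 77.
Little-endian stores the least-significant byte at the lowest address.
Reassemble most-significant byte first: 77 57 BB 91 → 0x7757BB91.

0x7757BB91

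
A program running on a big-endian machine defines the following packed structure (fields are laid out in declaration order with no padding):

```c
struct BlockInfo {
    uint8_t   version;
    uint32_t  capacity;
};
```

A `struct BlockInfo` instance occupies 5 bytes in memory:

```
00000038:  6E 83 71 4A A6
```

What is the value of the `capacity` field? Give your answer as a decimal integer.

2205239974

`capacity` follows `version` (1 byte), so it starts at byte offset 1 and occupies 4 bytes.
Bytes at offsets 1..4: 83 71 4A A6.
Big-endian: lowest address holds the most-significant byte.
The bytes are already most-significant first: 0x83714AA6.
0x83714AA6 = 2205239974.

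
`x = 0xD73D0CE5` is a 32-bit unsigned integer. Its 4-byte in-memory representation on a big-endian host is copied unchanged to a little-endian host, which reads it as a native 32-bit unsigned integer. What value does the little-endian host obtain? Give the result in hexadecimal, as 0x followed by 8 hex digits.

Stored big-endian, the bytes at ascending addresses are D7 3D 0C E5.
Read back as little-endian, the first byte is least significant, giving 0xE50C3DD7.

0xE50C3DD7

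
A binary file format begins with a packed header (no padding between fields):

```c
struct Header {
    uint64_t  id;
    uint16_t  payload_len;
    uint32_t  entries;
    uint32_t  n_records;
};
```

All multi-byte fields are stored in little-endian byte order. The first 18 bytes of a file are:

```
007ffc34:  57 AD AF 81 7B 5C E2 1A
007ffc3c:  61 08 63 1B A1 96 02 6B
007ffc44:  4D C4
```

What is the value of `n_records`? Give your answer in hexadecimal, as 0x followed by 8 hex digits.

0xC44D6B02

`n_records` follows `id` (8 B), `payload_len` (2 B), `entries` (4 B), so it starts at offset 8 + 2 + 4 = 14 and occupies 4 bytes.
Bytes at offsets 14..17: 02 6B 4D C4.
Little-endian: lowest address holds the least-significant byte.
Reassemble most-significant byte first: C4 4D 6B 02 → 0xC44D6B02.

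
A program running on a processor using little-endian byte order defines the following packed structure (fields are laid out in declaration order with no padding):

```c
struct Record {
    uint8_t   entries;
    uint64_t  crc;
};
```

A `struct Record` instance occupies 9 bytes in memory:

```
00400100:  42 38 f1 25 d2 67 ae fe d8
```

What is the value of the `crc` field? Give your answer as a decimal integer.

15636126717207507256

`crc` follows `entries` (1 byte), so it starts at byte offset 1 and occupies 8 bytes.
Bytes at offsets 1..8: 38 F1 25 D2 67 AE FE D8.
Little-endian: lowest address holds the least-significant byte.
Reassemble most-significant byte first: D8 FE AE 67 D2 25 F1 38 → 0xD8FEAE67D225F138.
0xD8FEAE67D225F138 = 15636126717207507256.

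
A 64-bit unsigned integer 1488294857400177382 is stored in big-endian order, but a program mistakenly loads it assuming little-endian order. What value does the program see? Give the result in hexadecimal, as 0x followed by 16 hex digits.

0xE6D26098497CA714

1488294857400177382 in 64-bit hexadecimal is 0x14A77C499860D2E6.
Stored big-endian, the bytes at ascending addresses are 14 A7 7C 49 98 60 D2 E6.
Read back as little-endian, the first byte is least significant, giving 0xE6D26098497CA714.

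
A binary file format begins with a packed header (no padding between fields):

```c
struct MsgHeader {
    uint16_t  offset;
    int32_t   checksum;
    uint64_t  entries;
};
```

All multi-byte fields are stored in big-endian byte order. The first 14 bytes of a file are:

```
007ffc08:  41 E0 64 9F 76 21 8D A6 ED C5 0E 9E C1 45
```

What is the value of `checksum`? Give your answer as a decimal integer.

1688172065

`checksum` follows `offset` (2 bytes), so it starts at byte offset 2 and occupies 4 bytes.
Bytes at offsets 2..5: 64 9F 76 21.
Big-endian stores the most-significant byte at the lowest address.
The bytes are already most-significant first: 0x649F7621.
0x649F7621 = 1688172065.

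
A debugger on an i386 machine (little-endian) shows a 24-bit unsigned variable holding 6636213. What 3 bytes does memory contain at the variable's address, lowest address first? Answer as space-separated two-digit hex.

6636213 in hexadecimal, padded to 24 bits, is 0x6542B5.
Split into bytes (most-significant first): 65 42 B5.
In little-endian order the low byte comes first in memory.
So at ascending addresses the bytes are B5 42 65.

B5 42 65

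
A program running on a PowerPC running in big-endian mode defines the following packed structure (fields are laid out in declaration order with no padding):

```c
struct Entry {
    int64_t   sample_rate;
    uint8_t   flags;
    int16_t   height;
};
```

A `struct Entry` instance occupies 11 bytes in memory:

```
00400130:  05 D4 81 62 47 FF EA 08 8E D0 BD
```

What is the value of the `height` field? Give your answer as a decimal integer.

`height` follows `sample_rate` (8 B), `flags` (1 B), so it starts at offset 8 + 1 = 9 and occupies 2 bytes.
Bytes at offsets 9..10: D0 BD.
In big-endian order the high byte comes first in memory.
The bytes are already most-significant first: 0xD0BD.
Top bit is set, so as a signed 16-bit value this is 0xD0BD − 2^16 = -12099.

-12099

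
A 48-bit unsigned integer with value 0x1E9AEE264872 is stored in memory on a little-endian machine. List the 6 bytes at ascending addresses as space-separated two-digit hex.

Split into bytes (most-significant first): 1E 9A EE 26 48 72.
Little-endian stores the least-significant byte at the lowest address.
So at ascending addresses the bytes are 72 48 26 EE 9A 1E.

72 48 26 EE 9A 1E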